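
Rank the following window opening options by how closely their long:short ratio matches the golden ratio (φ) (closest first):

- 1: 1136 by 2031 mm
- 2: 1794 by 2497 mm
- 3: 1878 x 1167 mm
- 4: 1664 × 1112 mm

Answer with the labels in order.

3, 4, 1, 2

1: 2031/1136 ≈ 1.788 → |1.788 − 1.618| = 0.170
2: 2497/1794 ≈ 1.392 → |1.392 − 1.618| = 0.226
3: 1878/1167 ≈ 1.609 → |1.609 − 1.618| = 0.009
4: 1664/1112 ≈ 1.496 → |1.496 − 1.618| = 0.122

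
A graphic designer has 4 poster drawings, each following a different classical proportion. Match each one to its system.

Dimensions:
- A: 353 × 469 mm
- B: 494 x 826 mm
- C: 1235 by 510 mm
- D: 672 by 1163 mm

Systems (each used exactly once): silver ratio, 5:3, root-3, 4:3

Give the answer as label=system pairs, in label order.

A=4:3, B=5:3, C=silver ratio, D=root-3

A = 469/353 ≈ 1.329 → 4:3 (1.333)
B = 826/494 ≈ 1.672 → 5:3 (1.667)
C = 1235/510 ≈ 2.422 → silver ratio (2.414)
D = 1163/672 ≈ 1.731 → root-3 (1.732)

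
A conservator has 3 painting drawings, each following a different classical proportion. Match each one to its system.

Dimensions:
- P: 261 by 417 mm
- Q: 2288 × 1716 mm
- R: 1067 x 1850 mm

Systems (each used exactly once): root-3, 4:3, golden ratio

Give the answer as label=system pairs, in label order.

P=golden ratio, Q=4:3, R=root-3

Ratios: P ≈ 1.598; Q ≈ 1.333; R ≈ 1.734.
Targets: root-3 ≈ 1.732; 4:3 ≈ 1.333; golden ratio ≈ 1.618.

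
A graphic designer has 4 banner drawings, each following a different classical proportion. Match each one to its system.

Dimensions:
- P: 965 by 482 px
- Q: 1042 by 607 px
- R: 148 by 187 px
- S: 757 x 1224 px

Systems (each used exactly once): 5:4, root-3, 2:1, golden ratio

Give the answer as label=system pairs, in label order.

P=2:1, Q=root-3, R=5:4, S=golden ratio

P = 965/482 ≈ 2.002 → 2:1 (2.000)
Q = 1042/607 ≈ 1.717 → root-3 (1.732)
R = 187/148 ≈ 1.264 → 5:4 (1.250)
S = 1224/757 ≈ 1.617 → golden ratio (1.618)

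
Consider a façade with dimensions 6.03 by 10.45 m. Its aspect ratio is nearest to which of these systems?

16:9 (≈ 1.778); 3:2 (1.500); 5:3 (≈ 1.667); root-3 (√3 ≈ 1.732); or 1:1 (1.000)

10.45/6.03 ≈ 1.733. Nearest candidates are root-3 (1.732, off by 0.001) and 16:9 (1.778, off by 0.045).

root-3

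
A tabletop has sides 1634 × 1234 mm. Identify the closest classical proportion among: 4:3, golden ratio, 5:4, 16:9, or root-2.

1634/1234 ≈ 1.324. Nearest candidates are 4:3 (1.333, off by 0.009) and 5:4 (1.250, off by 0.074).

4:3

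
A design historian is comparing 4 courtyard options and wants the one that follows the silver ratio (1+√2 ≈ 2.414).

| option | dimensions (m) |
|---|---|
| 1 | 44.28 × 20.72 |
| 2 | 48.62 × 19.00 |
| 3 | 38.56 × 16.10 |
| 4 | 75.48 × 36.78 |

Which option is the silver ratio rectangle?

3

Ratios (long/short): 1 ≈ 2.137; 2 ≈ 2.559; 3 ≈ 2.395; 4 ≈ 2.052.
silver ratio ≈ 2.414; option 3 is nearest (Δ 0.019).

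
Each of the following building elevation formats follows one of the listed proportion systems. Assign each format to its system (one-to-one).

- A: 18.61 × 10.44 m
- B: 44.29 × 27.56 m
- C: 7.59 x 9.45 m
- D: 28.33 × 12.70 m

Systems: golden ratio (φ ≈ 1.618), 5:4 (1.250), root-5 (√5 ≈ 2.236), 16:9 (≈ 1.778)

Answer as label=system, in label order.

Ratios: A ≈ 1.783; B ≈ 1.607; C ≈ 1.245; D ≈ 2.231.
Targets: golden ratio ≈ 1.618; 5:4 ≈ 1.250; root-5 ≈ 2.236; 16:9 ≈ 1.778.

A=16:9, B=golden ratio, C=5:4, D=root-5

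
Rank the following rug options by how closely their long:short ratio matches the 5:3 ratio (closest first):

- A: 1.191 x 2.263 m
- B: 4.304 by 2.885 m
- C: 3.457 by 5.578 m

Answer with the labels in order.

C, B, A

A: 2.263/1.191 ≈ 1.900 → |1.900 − 1.667| = 0.233
B: 4.304/2.885 ≈ 1.492 → |1.492 − 1.667| = 0.175
C: 5.578/3.457 ≈ 1.614 → |1.614 − 1.667| = 0.053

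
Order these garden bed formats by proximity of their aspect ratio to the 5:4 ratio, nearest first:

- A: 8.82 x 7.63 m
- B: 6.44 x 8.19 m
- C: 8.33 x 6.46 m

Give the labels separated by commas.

Ratios: A = 8.82 / 7.63 ≈ 1.156; B = 8.19 / 6.44 ≈ 1.272; C = 8.33 / 6.46 ≈ 1.289.
|Δ from 1.250|: A 0.094; B 0.022; C 0.039.

B, C, A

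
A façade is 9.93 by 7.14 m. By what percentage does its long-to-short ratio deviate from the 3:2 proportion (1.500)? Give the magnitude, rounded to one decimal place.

7.3%

Ratio = 9.93 / 7.14 ≈ 1.3908.
Ideal 3:2 = 1.5000. |1.3908 − 1.5000| / 1.5000 ≈ 7.28% → 7.3%.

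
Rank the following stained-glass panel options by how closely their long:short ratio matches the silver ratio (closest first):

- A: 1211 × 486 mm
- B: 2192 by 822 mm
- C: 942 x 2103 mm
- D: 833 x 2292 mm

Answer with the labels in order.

A, C, B, D

A: 1211/486 ≈ 2.492 → |2.492 − 2.414| = 0.078
B: 2192/822 ≈ 2.667 → |2.667 − 2.414| = 0.253
C: 2103/942 ≈ 2.232 → |2.232 − 2.414| = 0.182
D: 2292/833 ≈ 2.752 → |2.752 − 2.414| = 0.338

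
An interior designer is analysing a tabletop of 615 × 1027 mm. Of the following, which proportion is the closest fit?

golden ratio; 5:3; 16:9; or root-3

1027/615 ≈ 1.670. Nearest candidates are 5:3 (1.667, off by 0.003) and golden ratio (1.618, off by 0.052).

5:3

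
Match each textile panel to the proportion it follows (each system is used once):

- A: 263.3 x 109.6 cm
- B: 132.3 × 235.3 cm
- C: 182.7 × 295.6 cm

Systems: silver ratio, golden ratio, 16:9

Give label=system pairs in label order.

A=silver ratio, B=16:9, C=golden ratio

A = 263.3/109.6 ≈ 2.402 → silver ratio (2.414)
B = 235.3/132.3 ≈ 1.779 → 16:9 (1.778)
C = 295.6/182.7 ≈ 1.618 → golden ratio (1.618)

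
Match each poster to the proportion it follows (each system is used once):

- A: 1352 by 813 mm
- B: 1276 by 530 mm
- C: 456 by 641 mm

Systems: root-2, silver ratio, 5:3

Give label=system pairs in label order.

A = 1352/813 ≈ 1.663 → 5:3 (1.667)
B = 1276/530 ≈ 2.408 → silver ratio (2.414)
C = 641/456 ≈ 1.406 → root-2 (1.414)

A=5:3, B=silver ratio, C=root-2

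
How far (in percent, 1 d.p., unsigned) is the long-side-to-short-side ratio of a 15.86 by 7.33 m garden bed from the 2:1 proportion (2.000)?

Ratio = 15.86 / 7.33 ≈ 2.1637.
Ideal 2:1 = 2.0000. |2.1637 − 2.0000| / 2.0000 ≈ 8.18% → 8.2%.

8.2%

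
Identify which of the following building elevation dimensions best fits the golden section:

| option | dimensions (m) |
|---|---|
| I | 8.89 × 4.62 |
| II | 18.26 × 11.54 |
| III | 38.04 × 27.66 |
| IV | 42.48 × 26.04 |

Ratios (long/short): I ≈ 1.924; II ≈ 1.582; III ≈ 1.375; IV ≈ 1.631.
golden ratio ≈ 1.618; option IV is nearest (Δ 0.013).

IV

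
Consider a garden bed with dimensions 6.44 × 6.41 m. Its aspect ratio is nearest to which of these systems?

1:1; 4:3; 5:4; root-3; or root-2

Ratio = 6.44 / 6.41 ≈ 1.005.
Distances: 1:1 1.000 (Δ 0.005); 4:3 1.333 (Δ 0.328); 5:4 1.250 (Δ 0.245); root-3 1.732 (Δ 0.727); root-2 1.414 (Δ 0.409).

1:1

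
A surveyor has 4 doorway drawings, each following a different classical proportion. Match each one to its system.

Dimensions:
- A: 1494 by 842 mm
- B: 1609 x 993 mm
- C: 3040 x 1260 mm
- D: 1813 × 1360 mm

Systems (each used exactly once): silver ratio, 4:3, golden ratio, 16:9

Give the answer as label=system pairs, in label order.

A=16:9, B=golden ratio, C=silver ratio, D=4:3

A = 1494/842 ≈ 1.774 → 16:9 (1.778)
B = 1609/993 ≈ 1.620 → golden ratio (1.618)
C = 3040/1260 ≈ 2.413 → silver ratio (2.414)
D = 1813/1360 ≈ 1.333 → 4:3 (1.333)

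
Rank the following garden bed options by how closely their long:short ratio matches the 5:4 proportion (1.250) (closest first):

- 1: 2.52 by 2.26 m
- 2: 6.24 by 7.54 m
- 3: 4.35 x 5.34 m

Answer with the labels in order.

1: 2.52/2.26 ≈ 1.115 → |1.115 − 1.250| = 0.135
2: 7.54/6.24 ≈ 1.208 → |1.208 − 1.250| = 0.042
3: 5.34/4.35 ≈ 1.228 → |1.228 − 1.250| = 0.022

3, 2, 1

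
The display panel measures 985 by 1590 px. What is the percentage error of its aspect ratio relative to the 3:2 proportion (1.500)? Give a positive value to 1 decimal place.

Ratio = 1590 / 985 ≈ 1.6142.
Ideal 3:2 = 1.5000. |1.6142 − 1.5000| / 1.5000 ≈ 7.61% → 7.6%.

7.6%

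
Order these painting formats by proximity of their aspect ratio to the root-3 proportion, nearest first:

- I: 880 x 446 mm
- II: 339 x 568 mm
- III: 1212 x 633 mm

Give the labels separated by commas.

Ratios: I = 880 / 446 ≈ 1.973; II = 568 / 339 ≈ 1.676; III = 1212 / 633 ≈ 1.915.
|Δ from 1.732|: I 0.241; II 0.056; III 0.183.

II, III, I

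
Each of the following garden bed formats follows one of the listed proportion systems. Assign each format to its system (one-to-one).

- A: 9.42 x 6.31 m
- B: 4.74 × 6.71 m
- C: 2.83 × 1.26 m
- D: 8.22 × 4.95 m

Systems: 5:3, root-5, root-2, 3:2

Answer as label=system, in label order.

A=3:2, B=root-2, C=root-5, D=5:3

Ratios: A ≈ 1.493; B ≈ 1.416; C ≈ 2.246; D ≈ 1.661.
Targets: 5:3 ≈ 1.667; root-5 ≈ 2.236; root-2 ≈ 1.414; 3:2 ≈ 1.500.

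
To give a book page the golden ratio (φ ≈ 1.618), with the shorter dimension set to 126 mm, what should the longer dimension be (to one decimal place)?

203.9 mm

golden ratio ≈ 1.61803.
Longer side = 126 × 1.61803 ≈ 203.872 → 203.9 mm.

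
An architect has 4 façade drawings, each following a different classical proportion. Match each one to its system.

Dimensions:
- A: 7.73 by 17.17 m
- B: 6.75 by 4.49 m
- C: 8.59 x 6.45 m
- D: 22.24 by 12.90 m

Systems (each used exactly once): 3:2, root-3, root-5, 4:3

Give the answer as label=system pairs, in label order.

A=root-5, B=3:2, C=4:3, D=root-3

Ratios: A ≈ 2.221; B ≈ 1.503; C ≈ 1.332; D ≈ 1.724.
Targets: 3:2 ≈ 1.500; root-3 ≈ 1.732; root-5 ≈ 2.236; 4:3 ≈ 1.333.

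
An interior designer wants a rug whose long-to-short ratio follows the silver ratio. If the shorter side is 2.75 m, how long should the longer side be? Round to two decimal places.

6.64 m

silver ratio ≈ 2.41421.
Longer side = 2.75 × 2.41421 ≈ 6.6391 → 6.64 m.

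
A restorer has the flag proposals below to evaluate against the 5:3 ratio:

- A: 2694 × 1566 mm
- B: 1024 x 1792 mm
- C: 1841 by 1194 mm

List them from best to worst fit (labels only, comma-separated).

Ratios: A = 2694 / 1566 ≈ 1.720; B = 1792 / 1024 ≈ 1.750; C = 1841 / 1194 ≈ 1.542.
|Δ from 1.667|: A 0.053; B 0.083; C 0.125.

A, B, C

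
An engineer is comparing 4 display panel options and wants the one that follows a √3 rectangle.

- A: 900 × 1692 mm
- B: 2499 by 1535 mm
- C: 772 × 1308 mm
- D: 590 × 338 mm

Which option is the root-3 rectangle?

Target root-3 ≈ 1.732.
A: 1.880 (Δ0.148)  B: 1.628 (Δ0.104)  C: 1.694 (Δ0.038)  D: 1.746 (Δ0.014)

D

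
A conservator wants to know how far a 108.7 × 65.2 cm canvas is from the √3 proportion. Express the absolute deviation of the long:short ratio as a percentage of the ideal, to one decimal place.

Ratio = 108.7 / 65.2 ≈ 1.6672.
Ideal root-3 ≈ 1.7321. |1.6672 − 1.7321| / 1.7321 ≈ 3.75% → 3.7%.

3.7%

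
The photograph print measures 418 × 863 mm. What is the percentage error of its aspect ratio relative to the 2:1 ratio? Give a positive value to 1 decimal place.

Ratio = 863 / 418 ≈ 2.0646.
Ideal 2:1 = 2.0000. |2.0646 − 2.0000| / 2.0000 ≈ 3.23% → 3.2%.

3.2%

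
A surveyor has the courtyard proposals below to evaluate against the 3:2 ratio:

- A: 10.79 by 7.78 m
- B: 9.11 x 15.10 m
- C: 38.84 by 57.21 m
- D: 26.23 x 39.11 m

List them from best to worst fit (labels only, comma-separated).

A: 10.79/7.78 ≈ 1.387 → |1.387 − 1.500| = 0.113
B: 15.10/9.11 ≈ 1.658 → |1.658 − 1.500| = 0.158
C: 57.21/38.84 ≈ 1.473 → |1.473 − 1.500| = 0.027
D: 39.11/26.23 ≈ 1.491 → |1.491 − 1.500| = 0.009

D, C, A, B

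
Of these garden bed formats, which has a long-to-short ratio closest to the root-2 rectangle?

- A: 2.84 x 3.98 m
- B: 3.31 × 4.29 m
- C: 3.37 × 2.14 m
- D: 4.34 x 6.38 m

Target root-2 ≈ 1.414.
A: 1.401 (Δ0.013)  B: 1.296 (Δ0.118)  C: 1.575 (Δ0.161)  D: 1.470 (Δ0.056)

A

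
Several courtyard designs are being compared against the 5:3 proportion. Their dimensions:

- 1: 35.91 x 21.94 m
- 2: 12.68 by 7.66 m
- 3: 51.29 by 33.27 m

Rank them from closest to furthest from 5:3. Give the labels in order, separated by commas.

2, 1, 3

1: 35.91/21.94 ≈ 1.637 → |1.637 − 1.667| = 0.030
2: 12.68/7.66 ≈ 1.655 → |1.655 − 1.667| = 0.012
3: 51.29/33.27 ≈ 1.542 → |1.542 − 1.667| = 0.125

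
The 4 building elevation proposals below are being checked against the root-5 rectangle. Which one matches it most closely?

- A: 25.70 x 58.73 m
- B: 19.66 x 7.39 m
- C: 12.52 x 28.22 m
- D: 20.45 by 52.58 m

C

Ratios (long/short): A ≈ 2.285; B ≈ 2.660; C ≈ 2.254; D ≈ 2.571.
root-5 ≈ 2.236; option C is nearest (Δ 0.018).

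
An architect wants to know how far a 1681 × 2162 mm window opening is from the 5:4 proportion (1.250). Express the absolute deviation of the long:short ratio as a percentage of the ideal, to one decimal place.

Ratio = 2162 / 1681 ≈ 1.2861.
Ideal 5:4 = 1.2500. |1.2861 − 1.2500| / 1.2500 ≈ 2.89% → 2.9%.

2.9%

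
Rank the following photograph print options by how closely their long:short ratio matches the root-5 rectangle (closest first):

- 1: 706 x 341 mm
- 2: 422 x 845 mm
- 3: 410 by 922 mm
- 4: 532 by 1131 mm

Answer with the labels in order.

3, 4, 1, 2

1: 706/341 ≈ 2.070 → |2.070 − 2.236| = 0.166
2: 845/422 ≈ 2.002 → |2.002 − 2.236| = 0.234
3: 922/410 ≈ 2.249 → |2.249 − 2.236| = 0.013
4: 1131/532 ≈ 2.126 → |2.126 − 2.236| = 0.110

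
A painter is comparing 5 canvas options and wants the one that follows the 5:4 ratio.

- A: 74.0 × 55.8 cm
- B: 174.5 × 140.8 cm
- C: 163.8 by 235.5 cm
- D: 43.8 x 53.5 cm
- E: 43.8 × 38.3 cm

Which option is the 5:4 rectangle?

B

Ratios (long/short): A ≈ 1.326; B ≈ 1.239; C ≈ 1.438; D ≈ 1.221; E ≈ 1.144.
5:4 ≈ 1.250; option B is nearest (Δ 0.011).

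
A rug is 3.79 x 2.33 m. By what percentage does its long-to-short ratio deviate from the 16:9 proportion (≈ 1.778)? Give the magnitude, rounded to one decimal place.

8.5%

Ratio = 3.79 / 2.33 ≈ 1.6266.
Ideal 16:9 ≈ 1.7778. |1.6266 − 1.7778| / 1.7778 ≈ 8.50% → 8.5%.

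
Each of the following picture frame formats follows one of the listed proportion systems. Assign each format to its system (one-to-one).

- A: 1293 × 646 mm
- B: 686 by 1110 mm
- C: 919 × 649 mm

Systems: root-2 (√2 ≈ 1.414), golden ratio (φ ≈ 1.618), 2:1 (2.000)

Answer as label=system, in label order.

Ratios: A ≈ 2.002; B ≈ 1.618; C ≈ 1.416.
Targets: root-2 ≈ 1.414; golden ratio ≈ 1.618; 2:1 ≈ 2.000.

A=2:1, B=golden ratio, C=root-2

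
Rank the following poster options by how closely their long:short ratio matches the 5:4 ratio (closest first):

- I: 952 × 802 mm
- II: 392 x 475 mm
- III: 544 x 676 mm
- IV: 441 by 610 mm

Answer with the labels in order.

III, II, I, IV

Ratios: I = 952 / 802 ≈ 1.187; II = 475 / 392 ≈ 1.212; III = 676 / 544 ≈ 1.243; IV = 610 / 441 ≈ 1.383.
|Δ from 1.250|: I 0.063; II 0.038; III 0.007; IV 0.133.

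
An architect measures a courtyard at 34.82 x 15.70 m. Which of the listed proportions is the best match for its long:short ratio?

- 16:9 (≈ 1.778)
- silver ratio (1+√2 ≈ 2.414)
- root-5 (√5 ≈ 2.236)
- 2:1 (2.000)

root-5

Ratio = 34.82 / 15.70 ≈ 2.218.
Distances: 16:9 1.778 (Δ 0.440); silver ratio 2.414 (Δ 0.196); root-5 2.236 (Δ 0.018); 2:1 2.000 (Δ 0.218).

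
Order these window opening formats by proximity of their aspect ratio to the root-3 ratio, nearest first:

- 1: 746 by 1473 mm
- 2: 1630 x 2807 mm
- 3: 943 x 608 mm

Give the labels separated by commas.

1: 1473/746 ≈ 1.975 → |1.975 − 1.732| = 0.243
2: 2807/1630 ≈ 1.722 → |1.722 − 1.732| = 0.010
3: 943/608 ≈ 1.551 → |1.551 − 1.732| = 0.181

2, 3, 1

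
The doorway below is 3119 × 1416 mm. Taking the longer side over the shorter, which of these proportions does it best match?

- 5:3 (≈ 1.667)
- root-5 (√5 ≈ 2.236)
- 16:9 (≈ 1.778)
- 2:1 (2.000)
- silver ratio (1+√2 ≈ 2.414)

root-5

Ratio = 3119 / 1416 ≈ 2.203.
Distances: 5:3 1.667 (Δ 0.536); root-5 2.236 (Δ 0.033); 16:9 1.778 (Δ 0.425); 2:1 2.000 (Δ 0.203); silver ratio 2.414 (Δ 0.211).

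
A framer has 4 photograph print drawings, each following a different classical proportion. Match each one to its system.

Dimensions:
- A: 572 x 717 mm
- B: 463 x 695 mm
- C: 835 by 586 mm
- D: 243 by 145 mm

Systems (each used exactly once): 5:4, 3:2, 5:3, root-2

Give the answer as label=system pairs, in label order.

A=5:4, B=3:2, C=root-2, D=5:3

Ratios: A ≈ 1.253; B ≈ 1.501; C ≈ 1.425; D ≈ 1.676.
Targets: 5:4 ≈ 1.250; 3:2 ≈ 1.500; 5:3 ≈ 1.667; root-2 ≈ 1.414.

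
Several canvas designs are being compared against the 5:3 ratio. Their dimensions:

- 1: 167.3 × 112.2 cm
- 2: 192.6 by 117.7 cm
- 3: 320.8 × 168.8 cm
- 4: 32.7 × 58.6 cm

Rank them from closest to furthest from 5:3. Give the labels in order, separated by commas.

2, 4, 1, 3

Ratios: 1 = 167.3 / 112.2 ≈ 1.491; 2 = 192.6 / 117.7 ≈ 1.636; 3 = 320.8 / 168.8 ≈ 1.900; 4 = 58.6 / 32.7 ≈ 1.792.
|Δ from 1.667|: 1 0.176; 2 0.031; 3 0.233; 4 0.125.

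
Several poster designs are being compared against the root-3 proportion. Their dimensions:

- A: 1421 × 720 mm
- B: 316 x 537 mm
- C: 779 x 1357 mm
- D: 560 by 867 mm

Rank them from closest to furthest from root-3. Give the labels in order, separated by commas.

A: 1421/720 ≈ 1.974 → |1.974 − 1.732| = 0.242
B: 537/316 ≈ 1.699 → |1.699 − 1.732| = 0.033
C: 1357/779 ≈ 1.742 → |1.742 − 1.732| = 0.010
D: 867/560 ≈ 1.548 → |1.548 − 1.732| = 0.184

C, B, D, A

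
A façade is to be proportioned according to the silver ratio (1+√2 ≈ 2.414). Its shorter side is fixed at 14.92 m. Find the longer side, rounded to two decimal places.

36.02 m

silver ratio ≈ 2.41421.
Longer side = 14.92 × 2.41421 ≈ 36.0200 → 36.02 m.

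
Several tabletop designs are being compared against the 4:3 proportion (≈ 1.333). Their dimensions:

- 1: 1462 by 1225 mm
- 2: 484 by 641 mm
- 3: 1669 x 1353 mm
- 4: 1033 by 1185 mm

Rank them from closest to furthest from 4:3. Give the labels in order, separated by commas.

1: 1462/1225 ≈ 1.193 → |1.193 − 1.333| = 0.140
2: 641/484 ≈ 1.324 → |1.324 − 1.333| = 0.009
3: 1669/1353 ≈ 1.234 → |1.234 − 1.333| = 0.099
4: 1185/1033 ≈ 1.147 → |1.147 − 1.333| = 0.186

2, 3, 1, 4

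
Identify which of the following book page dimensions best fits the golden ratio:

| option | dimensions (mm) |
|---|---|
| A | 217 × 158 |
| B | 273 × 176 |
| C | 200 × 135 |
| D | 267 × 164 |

D

Ratios (long/short): A ≈ 1.373; B ≈ 1.551; C ≈ 1.481; D ≈ 1.628.
golden ratio ≈ 1.618; option D is nearest (Δ 0.010).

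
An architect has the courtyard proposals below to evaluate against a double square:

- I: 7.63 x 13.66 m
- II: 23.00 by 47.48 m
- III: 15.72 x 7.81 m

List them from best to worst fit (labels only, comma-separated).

Ratios: I = 13.66 / 7.63 ≈ 1.790; II = 47.48 / 23.00 ≈ 2.064; III = 15.72 / 7.81 ≈ 2.013.
|Δ from 2.000|: I 0.210; II 0.064; III 0.013.

III, II, I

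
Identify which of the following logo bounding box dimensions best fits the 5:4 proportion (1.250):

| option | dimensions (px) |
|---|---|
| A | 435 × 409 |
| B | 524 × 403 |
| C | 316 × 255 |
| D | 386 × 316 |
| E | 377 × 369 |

Ratios (long/short): A ≈ 1.064; B ≈ 1.300; C ≈ 1.239; D ≈ 1.222; E ≈ 1.022.
5:4 ≈ 1.250; option C is nearest (Δ 0.011).

C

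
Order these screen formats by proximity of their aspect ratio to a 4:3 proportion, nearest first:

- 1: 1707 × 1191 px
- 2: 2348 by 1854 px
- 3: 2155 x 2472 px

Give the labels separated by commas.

1: 1707/1191 ≈ 1.433 → |1.433 − 1.333| = 0.100
2: 2348/1854 ≈ 1.266 → |1.266 − 1.333| = 0.067
3: 2472/2155 ≈ 1.147 → |1.147 − 1.333| = 0.186

2, 1, 3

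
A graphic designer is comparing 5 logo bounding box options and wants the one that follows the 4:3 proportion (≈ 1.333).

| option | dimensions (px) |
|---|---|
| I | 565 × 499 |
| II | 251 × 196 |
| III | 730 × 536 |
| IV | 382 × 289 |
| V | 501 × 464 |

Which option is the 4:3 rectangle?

Ratios (long/short): I ≈ 1.132; II ≈ 1.281; III ≈ 1.362; IV ≈ 1.322; V ≈ 1.080.
4:3 ≈ 1.333; option IV is nearest (Δ 0.011).

IV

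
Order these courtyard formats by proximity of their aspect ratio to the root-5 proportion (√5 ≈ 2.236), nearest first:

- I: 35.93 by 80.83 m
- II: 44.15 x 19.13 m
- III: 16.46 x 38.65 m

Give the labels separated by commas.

I, II, III

I: 80.83/35.93 ≈ 2.250 → |2.250 − 2.236| = 0.014
II: 44.15/19.13 ≈ 2.308 → |2.308 − 2.236| = 0.072
III: 38.65/16.46 ≈ 2.348 → |2.348 − 2.236| = 0.112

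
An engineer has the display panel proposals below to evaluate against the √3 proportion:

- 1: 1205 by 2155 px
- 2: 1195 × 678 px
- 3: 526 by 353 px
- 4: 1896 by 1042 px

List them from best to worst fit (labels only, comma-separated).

2, 1, 4, 3

1: 2155/1205 ≈ 1.788 → |1.788 − 1.732| = 0.056
2: 1195/678 ≈ 1.763 → |1.763 − 1.732| = 0.031
3: 526/353 ≈ 1.490 → |1.490 − 1.732| = 0.242
4: 1896/1042 ≈ 1.820 → |1.820 − 1.732| = 0.088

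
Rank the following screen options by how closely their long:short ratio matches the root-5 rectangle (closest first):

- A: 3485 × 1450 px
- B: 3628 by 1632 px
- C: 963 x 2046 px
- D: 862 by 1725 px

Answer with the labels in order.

A: 3485/1450 ≈ 2.403 → |2.403 − 2.236| = 0.167
B: 3628/1632 ≈ 2.223 → |2.223 − 2.236| = 0.013
C: 2046/963 ≈ 2.125 → |2.125 − 2.236| = 0.111
D: 1725/862 ≈ 2.001 → |2.001 − 2.236| = 0.235

B, C, A, D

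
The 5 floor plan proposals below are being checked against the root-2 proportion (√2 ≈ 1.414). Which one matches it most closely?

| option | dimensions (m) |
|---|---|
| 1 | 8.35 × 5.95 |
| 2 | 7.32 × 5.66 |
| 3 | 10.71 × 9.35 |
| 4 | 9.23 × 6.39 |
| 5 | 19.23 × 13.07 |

Target root-2 ≈ 1.414.
1: 1.403 (Δ0.011)  2: 1.293 (Δ0.121)  3: 1.145 (Δ0.269)  4: 1.444 (Δ0.030)  5: 1.471 (Δ0.057)

1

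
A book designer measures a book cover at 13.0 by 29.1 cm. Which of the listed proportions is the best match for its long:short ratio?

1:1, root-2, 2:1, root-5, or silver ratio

root-5

Ratio = 29.1 / 13.0 ≈ 2.238.
Distances: 1:1 1.000 (Δ 1.238); root-2 1.414 (Δ 0.824); 2:1 2.000 (Δ 0.238); root-5 2.236 (Δ 0.002); silver ratio 2.414 (Δ 0.176).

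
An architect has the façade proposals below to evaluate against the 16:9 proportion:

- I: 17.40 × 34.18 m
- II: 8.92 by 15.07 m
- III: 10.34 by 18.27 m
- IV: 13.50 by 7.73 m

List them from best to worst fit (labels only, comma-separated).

III, IV, II, I

I: 34.18/17.40 ≈ 1.964 → |1.964 − 1.778| = 0.186
II: 15.07/8.92 ≈ 1.689 → |1.689 − 1.778| = 0.089
III: 18.27/10.34 ≈ 1.767 → |1.767 − 1.778| = 0.011
IV: 13.50/7.73 ≈ 1.746 → |1.746 − 1.778| = 0.032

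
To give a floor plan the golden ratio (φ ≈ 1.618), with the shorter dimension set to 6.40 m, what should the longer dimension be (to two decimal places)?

golden ratio ≈ 1.61803.
Longer side = 6.40 × 1.61803 ≈ 10.3554 → 10.36 m.

10.36 m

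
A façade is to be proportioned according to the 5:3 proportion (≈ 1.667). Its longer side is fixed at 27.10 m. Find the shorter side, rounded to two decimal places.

5:3 ≈ 1.66667.
Shorter side = 27.10 ÷ 1.66667 ≈ 16.2600 → 16.26 m.

16.26 m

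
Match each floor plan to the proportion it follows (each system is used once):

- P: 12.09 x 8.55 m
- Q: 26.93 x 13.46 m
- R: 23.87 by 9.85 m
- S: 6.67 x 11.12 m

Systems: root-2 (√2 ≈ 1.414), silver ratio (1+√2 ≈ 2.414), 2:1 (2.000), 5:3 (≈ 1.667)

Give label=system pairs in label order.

P=root-2, Q=2:1, R=silver ratio, S=5:3

Ratios: P ≈ 1.414; Q ≈ 2.001; R ≈ 2.423; S ≈ 1.667.
Targets: root-2 ≈ 1.414; silver ratio ≈ 2.414; 2:1 ≈ 2.000; 5:3 ≈ 1.667.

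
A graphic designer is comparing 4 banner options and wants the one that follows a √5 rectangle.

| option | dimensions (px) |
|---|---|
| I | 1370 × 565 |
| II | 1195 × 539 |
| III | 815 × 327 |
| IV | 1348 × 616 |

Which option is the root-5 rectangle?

Ratios (long/short): I ≈ 2.425; II ≈ 2.217; III ≈ 2.492; IV ≈ 2.188.
root-5 ≈ 2.236; option II is nearest (Δ 0.019).

II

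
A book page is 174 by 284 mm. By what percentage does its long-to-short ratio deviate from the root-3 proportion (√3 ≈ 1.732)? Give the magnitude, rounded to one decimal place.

5.8%

Ratio = 284 / 174 ≈ 1.6322.
Ideal root-3 ≈ 1.7321. |1.6322 − 1.7321| / 1.7321 ≈ 5.77% → 5.8%.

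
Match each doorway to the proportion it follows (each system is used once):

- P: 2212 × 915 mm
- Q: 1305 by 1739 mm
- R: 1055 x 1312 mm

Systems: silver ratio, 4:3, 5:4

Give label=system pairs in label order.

P=silver ratio, Q=4:3, R=5:4

Ratios: P ≈ 2.417; Q ≈ 1.333; R ≈ 1.244.
Targets: silver ratio ≈ 2.414; 4:3 ≈ 1.333; 5:4 ≈ 1.250.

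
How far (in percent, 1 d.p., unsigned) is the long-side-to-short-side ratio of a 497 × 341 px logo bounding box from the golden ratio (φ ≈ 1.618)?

9.9%

Ratio = 497 / 341 ≈ 1.4575.
Ideal golden ratio ≈ 1.6180. |1.4575 − 1.6180| / 1.6180 ≈ 9.92% → 9.9%.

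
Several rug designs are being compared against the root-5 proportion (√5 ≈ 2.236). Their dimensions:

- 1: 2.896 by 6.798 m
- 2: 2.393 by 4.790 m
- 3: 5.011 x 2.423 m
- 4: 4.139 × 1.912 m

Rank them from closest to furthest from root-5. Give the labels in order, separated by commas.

4, 1, 3, 2

1: 6.798/2.896 ≈ 2.347 → |2.347 − 2.236| = 0.111
2: 4.790/2.393 ≈ 2.002 → |2.002 − 2.236| = 0.234
3: 5.011/2.423 ≈ 2.068 → |2.068 − 2.236| = 0.168
4: 4.139/1.912 ≈ 2.165 → |2.165 − 2.236| = 0.071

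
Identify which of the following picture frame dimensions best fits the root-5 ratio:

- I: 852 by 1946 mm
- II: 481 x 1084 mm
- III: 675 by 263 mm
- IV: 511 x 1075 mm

II

Ratios (long/short): I ≈ 2.284; II ≈ 2.254; III ≈ 2.567; IV ≈ 2.104.
root-5 ≈ 2.236; option II is nearest (Δ 0.018).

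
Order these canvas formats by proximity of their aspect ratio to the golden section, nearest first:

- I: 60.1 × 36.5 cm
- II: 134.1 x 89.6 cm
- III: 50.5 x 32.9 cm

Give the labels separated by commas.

Ratios: I = 60.1 / 36.5 ≈ 1.647; II = 134.1 / 89.6 ≈ 1.497; III = 50.5 / 32.9 ≈ 1.535.
|Δ from 1.618|: I 0.029; II 0.121; III 0.083.

I, III, II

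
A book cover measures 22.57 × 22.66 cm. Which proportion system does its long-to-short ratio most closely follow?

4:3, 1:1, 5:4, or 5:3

1:1

Ratio = 22.66 / 22.57 ≈ 1.004.
Distances: 4:3 1.333 (Δ 0.329); 1:1 1.000 (Δ 0.004); 5:4 1.250 (Δ 0.246); 5:3 1.667 (Δ 0.663).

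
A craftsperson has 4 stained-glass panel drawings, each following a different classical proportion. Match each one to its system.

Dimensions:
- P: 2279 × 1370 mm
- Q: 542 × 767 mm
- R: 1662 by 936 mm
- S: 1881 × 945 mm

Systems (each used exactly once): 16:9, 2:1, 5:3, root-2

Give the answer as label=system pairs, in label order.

Ratios: P ≈ 1.664; Q ≈ 1.415; R ≈ 1.776; S ≈ 1.990.
Targets: 16:9 ≈ 1.778; 2:1 ≈ 2.000; 5:3 ≈ 1.667; root-2 ≈ 1.414.

P=5:3, Q=root-2, R=16:9, S=2:1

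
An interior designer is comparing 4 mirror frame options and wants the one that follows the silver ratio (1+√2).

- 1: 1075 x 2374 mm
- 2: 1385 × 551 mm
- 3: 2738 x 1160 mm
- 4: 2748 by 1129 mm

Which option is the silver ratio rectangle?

4

Ratios (long/short): 1 ≈ 2.208; 2 ≈ 2.514; 3 ≈ 2.360; 4 ≈ 2.434.
silver ratio ≈ 2.414; option 4 is nearest (Δ 0.020).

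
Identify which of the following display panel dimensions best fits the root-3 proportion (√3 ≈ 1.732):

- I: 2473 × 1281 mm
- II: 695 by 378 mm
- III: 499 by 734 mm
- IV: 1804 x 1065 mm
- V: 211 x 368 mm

V

Ratios (long/short): I ≈ 1.931; II ≈ 1.839; III ≈ 1.471; IV ≈ 1.694; V ≈ 1.744.
root-3 ≈ 1.732; option V is nearest (Δ 0.012).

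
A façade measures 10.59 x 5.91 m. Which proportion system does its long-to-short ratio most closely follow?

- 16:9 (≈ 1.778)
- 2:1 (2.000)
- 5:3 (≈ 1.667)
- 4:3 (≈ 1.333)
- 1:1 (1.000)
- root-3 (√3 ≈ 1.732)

Ratio = 10.59 / 5.91 ≈ 1.792.
Distances: 16:9 1.778 (Δ 0.014); 2:1 2.000 (Δ 0.208); 5:3 1.667 (Δ 0.125); 4:3 1.333 (Δ 0.459); 1:1 1.000 (Δ 0.792); root-3 1.732 (Δ 0.060).

16:9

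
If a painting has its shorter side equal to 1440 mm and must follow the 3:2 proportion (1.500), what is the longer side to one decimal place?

2160.0 mm

3:2 = 1.50000.
Longer side = 1440 × 1.50000 ≈ 2160.000 → 2160.0 mm.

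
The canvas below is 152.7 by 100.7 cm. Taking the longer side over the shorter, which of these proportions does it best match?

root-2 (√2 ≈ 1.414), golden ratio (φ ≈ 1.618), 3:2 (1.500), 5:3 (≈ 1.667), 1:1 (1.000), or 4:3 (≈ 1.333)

152.7/100.7 ≈ 1.516. Nearest candidates are 3:2 (1.500, off by 0.016) and golden ratio (1.618, off by 0.102).

3:2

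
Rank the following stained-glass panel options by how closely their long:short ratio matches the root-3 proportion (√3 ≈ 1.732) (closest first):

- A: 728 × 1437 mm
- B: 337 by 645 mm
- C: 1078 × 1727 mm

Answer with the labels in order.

C, B, A

Ratios: A = 1437 / 728 ≈ 1.974; B = 645 / 337 ≈ 1.914; C = 1727 / 1078 ≈ 1.602.
|Δ from 1.732|: A 0.242; B 0.182; C 0.130.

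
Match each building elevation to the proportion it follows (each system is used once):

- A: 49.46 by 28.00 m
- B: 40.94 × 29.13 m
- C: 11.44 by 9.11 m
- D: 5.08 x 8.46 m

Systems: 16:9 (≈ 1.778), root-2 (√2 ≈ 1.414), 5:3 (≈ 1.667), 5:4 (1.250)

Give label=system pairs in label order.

A=16:9, B=root-2, C=5:4, D=5:3

A = 49.46/28.00 ≈ 1.766 → 16:9 (1.778)
B = 40.94/29.13 ≈ 1.405 → root-2 (1.414)
C = 11.44/9.11 ≈ 1.256 → 5:4 (1.250)
D = 8.46/5.08 ≈ 1.665 → 5:3 (1.667)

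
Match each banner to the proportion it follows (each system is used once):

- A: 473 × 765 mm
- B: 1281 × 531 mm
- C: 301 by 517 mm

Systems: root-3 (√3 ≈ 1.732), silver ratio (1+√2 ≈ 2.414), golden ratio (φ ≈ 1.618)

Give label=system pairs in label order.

Ratios: A ≈ 1.617; B ≈ 2.412; C ≈ 1.718.
Targets: root-3 ≈ 1.732; silver ratio ≈ 2.414; golden ratio ≈ 1.618.

A=golden ratio, B=silver ratio, C=root-3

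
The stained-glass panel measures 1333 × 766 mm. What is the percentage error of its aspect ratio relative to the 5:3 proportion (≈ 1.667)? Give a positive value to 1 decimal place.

Ratio = 1333 / 766 ≈ 1.7402.
Ideal 5:3 ≈ 1.6667. |1.7402 − 1.6667| / 1.6667 ≈ 4.41% → 4.4%.

4.4%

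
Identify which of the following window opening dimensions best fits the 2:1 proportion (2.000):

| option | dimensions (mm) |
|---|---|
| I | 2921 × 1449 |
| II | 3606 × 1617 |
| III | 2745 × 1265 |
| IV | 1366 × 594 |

Ratios (long/short): I ≈ 2.016; II ≈ 2.230; III ≈ 2.170; IV ≈ 2.300.
2:1 ≈ 2.000; option I is nearest (Δ 0.016).

I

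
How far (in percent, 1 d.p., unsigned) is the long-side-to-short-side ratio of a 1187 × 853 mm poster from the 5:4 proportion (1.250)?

Ratio = 1187 / 853 ≈ 1.3916.
Ideal 5:4 = 1.2500. |1.3916 − 1.2500| / 1.2500 ≈ 11.33% → 11.3%.

11.3%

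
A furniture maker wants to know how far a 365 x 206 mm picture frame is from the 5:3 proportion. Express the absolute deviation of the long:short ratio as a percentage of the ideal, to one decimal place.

Ratio = 365 / 206 ≈ 1.7718.
Ideal 5:3 ≈ 1.6667. |1.7718 − 1.6667| / 1.6667 ≈ 6.31% → 6.3%.

6.3%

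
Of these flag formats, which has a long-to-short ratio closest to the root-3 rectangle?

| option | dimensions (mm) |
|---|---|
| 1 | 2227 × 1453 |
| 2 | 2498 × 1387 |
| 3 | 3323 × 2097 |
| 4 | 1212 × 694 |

Ratios (long/short): 1 ≈ 1.533; 2 ≈ 1.801; 3 ≈ 1.585; 4 ≈ 1.746.
root-3 ≈ 1.732; option 4 is nearest (Δ 0.014).

4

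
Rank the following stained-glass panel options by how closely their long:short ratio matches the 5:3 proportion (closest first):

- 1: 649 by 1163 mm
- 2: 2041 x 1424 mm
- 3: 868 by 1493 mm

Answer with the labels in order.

1: 1163/649 ≈ 1.792 → |1.792 − 1.667| = 0.125
2: 2041/1424 ≈ 1.433 → |1.433 − 1.667| = 0.234
3: 1493/868 ≈ 1.720 → |1.720 − 1.667| = 0.053

3, 1, 2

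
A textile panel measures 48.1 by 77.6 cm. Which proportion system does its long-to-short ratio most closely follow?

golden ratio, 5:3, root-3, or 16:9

Ratio = 77.6 / 48.1 ≈ 1.613.
Distances: golden ratio 1.618 (Δ 0.005); 5:3 1.667 (Δ 0.054); root-3 1.732 (Δ 0.119); 16:9 1.778 (Δ 0.165).

golden ratio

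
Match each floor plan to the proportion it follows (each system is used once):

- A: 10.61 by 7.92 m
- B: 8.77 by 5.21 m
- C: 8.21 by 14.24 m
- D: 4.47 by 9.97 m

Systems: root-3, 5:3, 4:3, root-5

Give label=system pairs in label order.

A = 10.61/7.92 ≈ 1.340 → 4:3 (1.333)
B = 8.77/5.21 ≈ 1.683 → 5:3 (1.667)
C = 14.24/8.21 ≈ 1.734 → root-3 (1.732)
D = 9.97/4.47 ≈ 2.230 → root-5 (2.236)

A=4:3, B=5:3, C=root-3, D=root-5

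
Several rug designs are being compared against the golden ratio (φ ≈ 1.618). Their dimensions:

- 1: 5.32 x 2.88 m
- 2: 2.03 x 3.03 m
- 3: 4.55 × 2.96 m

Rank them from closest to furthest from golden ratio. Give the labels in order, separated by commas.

1: 5.32/2.88 ≈ 1.847 → |1.847 − 1.618| = 0.229
2: 3.03/2.03 ≈ 1.493 → |1.493 − 1.618| = 0.125
3: 4.55/2.96 ≈ 1.537 → |1.537 − 1.618| = 0.081

3, 2, 1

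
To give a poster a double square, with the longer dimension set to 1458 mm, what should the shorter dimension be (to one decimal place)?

729.0 mm

2:1 = 2.00000.
Shorter side = 1458 ÷ 2.00000 ≈ 729.000 → 729.0 mm.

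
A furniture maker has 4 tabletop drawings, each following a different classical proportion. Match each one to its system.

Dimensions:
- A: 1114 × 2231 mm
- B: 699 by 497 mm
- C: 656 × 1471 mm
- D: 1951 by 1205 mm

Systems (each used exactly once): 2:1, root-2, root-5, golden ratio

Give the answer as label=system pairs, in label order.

A = 2231/1114 ≈ 2.003 → 2:1 (2.000)
B = 699/497 ≈ 1.406 → root-2 (1.414)
C = 1471/656 ≈ 2.242 → root-5 (2.236)
D = 1951/1205 ≈ 1.619 → golden ratio (1.618)

A=2:1, B=root-2, C=root-5, D=golden ratio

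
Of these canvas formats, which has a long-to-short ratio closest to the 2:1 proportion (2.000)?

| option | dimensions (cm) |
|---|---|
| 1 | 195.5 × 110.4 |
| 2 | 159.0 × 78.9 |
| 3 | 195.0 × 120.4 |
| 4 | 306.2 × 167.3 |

2

Target 2:1 ≈ 2.000.
1: 1.771 (Δ0.229)  2: 2.015 (Δ0.015)  3: 1.620 (Δ0.380)  4: 1.830 (Δ0.170)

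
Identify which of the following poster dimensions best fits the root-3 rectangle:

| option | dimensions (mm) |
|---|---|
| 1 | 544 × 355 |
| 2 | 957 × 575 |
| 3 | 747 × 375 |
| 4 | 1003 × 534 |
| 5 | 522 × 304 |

Target root-3 ≈ 1.732.
1: 1.532 (Δ0.200)  2: 1.664 (Δ0.068)  3: 1.992 (Δ0.260)  4: 1.878 (Δ0.146)  5: 1.717 (Δ0.015)

5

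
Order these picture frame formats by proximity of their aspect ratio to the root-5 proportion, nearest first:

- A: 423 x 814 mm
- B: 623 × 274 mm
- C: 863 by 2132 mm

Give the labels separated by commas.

A: 814/423 ≈ 1.924 → |1.924 − 2.236| = 0.312
B: 623/274 ≈ 2.274 → |2.274 − 2.236| = 0.038
C: 2132/863 ≈ 2.470 → |2.470 − 2.236| = 0.234

B, C, A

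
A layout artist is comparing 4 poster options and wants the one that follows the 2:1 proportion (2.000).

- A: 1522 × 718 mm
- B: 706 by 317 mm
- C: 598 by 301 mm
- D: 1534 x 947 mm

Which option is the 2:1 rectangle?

C

Ratios (long/short): A ≈ 2.120; B ≈ 2.227; C ≈ 1.987; D ≈ 1.620.
2:1 ≈ 2.000; option C is nearest (Δ 0.013).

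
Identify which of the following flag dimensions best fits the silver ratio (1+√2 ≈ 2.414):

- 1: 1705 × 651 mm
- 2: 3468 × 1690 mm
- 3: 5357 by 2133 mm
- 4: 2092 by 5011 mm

Target silver ratio ≈ 2.414.
1: 2.619 (Δ0.205)  2: 2.052 (Δ0.362)  3: 2.511 (Δ0.097)  4: 2.395 (Δ0.019)

4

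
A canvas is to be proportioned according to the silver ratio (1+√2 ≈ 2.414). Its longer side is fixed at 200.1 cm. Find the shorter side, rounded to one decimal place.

silver ratio ≈ 2.41421.
Shorter side = 200.1 ÷ 2.41421 ≈ 82.884 → 82.9 cm.

82.9 cm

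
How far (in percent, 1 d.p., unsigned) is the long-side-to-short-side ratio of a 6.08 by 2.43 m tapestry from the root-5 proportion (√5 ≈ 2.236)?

11.9%

Ratio = 6.08 / 2.43 ≈ 2.5021.
Ideal root-5 ≈ 2.2361. |2.5021 − 2.2361| / 2.2361 ≈ 11.90% → 11.9%.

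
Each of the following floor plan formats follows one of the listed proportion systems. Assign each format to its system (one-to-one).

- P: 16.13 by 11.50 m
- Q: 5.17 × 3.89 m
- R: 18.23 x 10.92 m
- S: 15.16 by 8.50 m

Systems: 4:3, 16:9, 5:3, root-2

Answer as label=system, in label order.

P=root-2, Q=4:3, R=5:3, S=16:9

Ratios: P ≈ 1.403; Q ≈ 1.329; R ≈ 1.669; S ≈ 1.784.
Targets: 4:3 ≈ 1.333; 16:9 ≈ 1.778; 5:3 ≈ 1.667; root-2 ≈ 1.414.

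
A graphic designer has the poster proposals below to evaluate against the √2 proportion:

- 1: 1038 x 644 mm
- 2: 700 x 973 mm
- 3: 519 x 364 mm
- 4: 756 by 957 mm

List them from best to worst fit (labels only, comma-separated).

Ratios: 1 = 1038 / 644 ≈ 1.612; 2 = 973 / 700 ≈ 1.390; 3 = 519 / 364 ≈ 1.426; 4 = 957 / 756 ≈ 1.266.
|Δ from 1.414|: 1 0.198; 2 0.024; 3 0.012; 4 0.148.

3, 2, 4, 1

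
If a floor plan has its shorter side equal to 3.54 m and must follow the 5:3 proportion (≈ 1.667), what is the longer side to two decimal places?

5:3 ≈ 1.66667.
Longer side = 3.54 × 1.66667 ≈ 5.9000 → 5.90 m.

5.90 m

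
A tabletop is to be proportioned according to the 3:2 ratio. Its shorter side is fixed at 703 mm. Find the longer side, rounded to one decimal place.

3:2 = 1.50000.
Longer side = 703 × 1.50000 ≈ 1054.500 → 1054.5 mm.

1054.5 mm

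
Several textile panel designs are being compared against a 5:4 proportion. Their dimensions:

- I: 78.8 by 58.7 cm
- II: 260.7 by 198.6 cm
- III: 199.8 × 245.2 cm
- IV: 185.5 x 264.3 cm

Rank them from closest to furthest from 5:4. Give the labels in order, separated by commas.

Ratios: I = 78.8 / 58.7 ≈ 1.342; II = 260.7 / 198.6 ≈ 1.313; III = 245.2 / 199.8 ≈ 1.227; IV = 264.3 / 185.5 ≈ 1.425.
|Δ from 1.250|: I 0.092; II 0.063; III 0.023; IV 0.175.

III, II, I, IV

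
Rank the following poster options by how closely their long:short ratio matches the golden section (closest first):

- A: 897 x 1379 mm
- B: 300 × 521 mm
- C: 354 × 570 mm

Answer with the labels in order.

Ratios: A = 1379 / 897 ≈ 1.537; B = 521 / 300 ≈ 1.737; C = 570 / 354 ≈ 1.610.
|Δ from 1.618|: A 0.081; B 0.119; C 0.008.

C, A, B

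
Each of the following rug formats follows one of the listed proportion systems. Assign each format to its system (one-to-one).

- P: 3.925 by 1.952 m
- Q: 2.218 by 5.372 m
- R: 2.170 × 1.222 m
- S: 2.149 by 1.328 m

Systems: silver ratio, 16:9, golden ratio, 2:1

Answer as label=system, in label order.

Ratios: P ≈ 2.011; Q ≈ 2.422; R ≈ 1.776; S ≈ 1.618.
Targets: silver ratio ≈ 2.414; 16:9 ≈ 1.778; golden ratio ≈ 1.618; 2:1 ≈ 2.000.

P=2:1, Q=silver ratio, R=16:9, S=golden ratio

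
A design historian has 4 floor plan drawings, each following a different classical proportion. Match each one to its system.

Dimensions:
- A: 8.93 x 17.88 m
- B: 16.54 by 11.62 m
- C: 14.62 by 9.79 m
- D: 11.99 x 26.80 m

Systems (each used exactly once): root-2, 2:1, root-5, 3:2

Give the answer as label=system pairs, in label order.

Ratios: A ≈ 2.002; B ≈ 1.423; C ≈ 1.493; D ≈ 2.235.
Targets: root-2 ≈ 1.414; 2:1 ≈ 2.000; root-5 ≈ 2.236; 3:2 ≈ 1.500.

A=2:1, B=root-2, C=3:2, D=root-5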